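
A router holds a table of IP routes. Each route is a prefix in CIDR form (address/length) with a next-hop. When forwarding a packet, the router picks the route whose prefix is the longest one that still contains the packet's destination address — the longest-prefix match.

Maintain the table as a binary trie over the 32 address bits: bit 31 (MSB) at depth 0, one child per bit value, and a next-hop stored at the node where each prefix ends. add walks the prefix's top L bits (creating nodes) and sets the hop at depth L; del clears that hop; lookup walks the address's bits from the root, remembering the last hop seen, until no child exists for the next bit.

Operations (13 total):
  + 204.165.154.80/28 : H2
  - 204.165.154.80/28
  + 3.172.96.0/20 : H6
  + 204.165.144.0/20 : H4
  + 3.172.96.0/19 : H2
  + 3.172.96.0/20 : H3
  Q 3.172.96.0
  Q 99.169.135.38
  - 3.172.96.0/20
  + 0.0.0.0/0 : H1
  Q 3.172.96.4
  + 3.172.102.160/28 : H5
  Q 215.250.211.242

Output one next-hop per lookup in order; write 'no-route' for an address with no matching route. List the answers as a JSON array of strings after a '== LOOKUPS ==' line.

Apply in order:
  add 204.165.154.80/28 -> H2 at depth 28
  - 204.165.154.80/28 clear@28
  add 3.172.96.0/20 -> H6 at depth 20
  add 204.165.144.0/20 -> H4 at depth 20
  add 3.172.96.0/19 -> H2 at depth 19
  add 3.172.96.0/20 -> H3 at depth 20
  ? 3.172.96.0  path d0:-→d1:-→d2:-→d3:-→d4:-→d5:-→d6:-→d7:-→d8:-→d9:-→d10:-→d11:-→d12:-→d13:-→d14:-→d15:-→d16:-→d17:-→d18:-→d19:H2→d20:H3  best=H3
  ? 99.169.135.38  path d0:-→d1:-  best=no-route
  - 3.172.96.0/20 clear@20
  add 0.0.0.0/0 -> H1 at depth 0
  ? 3.172.96.4  path d0:H1→d1:-→d2:-→d3:-→d4:-→d5:-→d6:-→d7:-→d8:-→d9:-→d10:-→d11:-→d12:-→d13:-→d14:-→d15:-→d16:-→d17:-→d18:-→d19:H2→d20:-  best=H2
  add 3.172.102.160/28 -> H5 at depth 28
  ? 215.250.211.242  path d0:H1→d1:-→d2:-→d3:-  best=H1

== LOOKUPS ==
["H3","no-route","H2","H1"]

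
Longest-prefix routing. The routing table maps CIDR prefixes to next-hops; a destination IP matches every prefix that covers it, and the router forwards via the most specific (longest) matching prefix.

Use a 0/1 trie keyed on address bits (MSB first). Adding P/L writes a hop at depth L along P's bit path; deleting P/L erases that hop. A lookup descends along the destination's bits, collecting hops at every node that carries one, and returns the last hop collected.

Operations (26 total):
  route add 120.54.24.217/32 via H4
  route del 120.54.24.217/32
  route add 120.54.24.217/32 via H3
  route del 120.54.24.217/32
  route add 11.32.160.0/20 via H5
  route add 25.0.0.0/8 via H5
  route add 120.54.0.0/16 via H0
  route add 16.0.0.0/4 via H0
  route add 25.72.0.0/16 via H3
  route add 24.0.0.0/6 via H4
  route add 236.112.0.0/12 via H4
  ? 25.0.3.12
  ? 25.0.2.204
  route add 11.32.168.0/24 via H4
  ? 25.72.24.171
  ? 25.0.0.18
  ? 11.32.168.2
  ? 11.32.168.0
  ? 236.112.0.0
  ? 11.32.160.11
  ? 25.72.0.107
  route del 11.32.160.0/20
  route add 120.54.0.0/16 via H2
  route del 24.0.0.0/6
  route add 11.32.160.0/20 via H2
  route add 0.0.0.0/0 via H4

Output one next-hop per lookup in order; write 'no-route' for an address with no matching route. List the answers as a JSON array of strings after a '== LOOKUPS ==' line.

Trace:
  + 120.54.24.217/32 (H4) depth=32
  - 120.54.24.217/32 clear@32
  + 120.54.24.217/32 (H3) depth=32
  - 120.54.24.217/32 clear@32
  + 11.32.160.0/20 (H5) depth=20
  + 25.0.0.0/8 (H5) depth=8
  + 120.54.0.0/16 (H0) depth=16
  + 16.0.0.0/4 (H0) depth=4
  + 25.72.0.0/16 (H3) depth=16
  + 24.0.0.0/6 (H4) depth=6
  + 236.112.0.0/12 (H4) depth=12
  ? 25.0.3.12  path d0:-→d1:-→d2:-→d3:-→d4:H0→d5:-→d6:H4→d7:-→d8:H5→d9:-  best=H5
  ? 25.0.2.204  path d0:-→d1:-→d2:-→d3:-→d4:H0→d5:-→d6:H4→d7:-→d8:H5→d9:-  best=H5
  + 11.32.168.0/24 (H4) depth=24
  ? 25.72.24.171  path d0:-→d1:-→d2:-→d3:-→d4:H0→d5:-→d6:H4→d7:-→d8:H5→d9:-→d10:-→d11:-→d12:-→d13:-→d14:-→d15:-→d16:H3  best=H3
  ? 25.0.0.18  path d0:-→d1:-→d2:-→d3:-→d4:H0→d5:-→d6:H4→d7:-→d8:H5→d9:-  best=H5
  ? 11.32.168.2  path d0:-→d1:-→d2:-→d3:-→d4:-→d5:-→d6:-→d7:-→d8:-→d9:-→d10:-→d11:-→d12:-→d13:-→d14:-→d15:-→d16:-→d17:-→d18:-→d19:-→d20:H5→d21:-→d22:-→d23:-→d24:H4  best=H4
  ? 11.32.168.0  path d0:-→d1:-→d2:-→d3:-→d4:-→d5:-→d6:-→d7:-→d8:-→d9:-→d10:-→d11:-→d12:-→d13:-→d14:-→d15:-→d16:-→d17:-→d18:-→d19:-→d20:H5→d21:-→d22:-→d23:-→d24:H4  best=H4
  ? 236.112.0.0  path d0:-→d1:-→d2:-→d3:-→d4:-→d5:-→d6:-→d7:-→d8:-→d9:-→d10:-→d11:-→d12:H4  best=H4
  ? 11.32.160.11  path d0:-→d1:-→d2:-→d3:-→d4:-→d5:-→d6:-→d7:-→d8:-→d9:-→d10:-→d11:-→d12:-→d13:-→d14:-→d15:-→d16:-→d17:-→d18:-→d19:-→d20:H5  best=H5
  ? 25.72.0.107  path d0:-→d1:-→d2:-→d3:-→d4:H0→d5:-→d6:H4→d7:-→d8:H5→d9:-→d10:-→d11:-→d12:-→d13:-→d14:-→d15:-→d16:H3  best=H3
  - 11.32.160.0/20 clear@20
  + 120.54.0.0/16 (H2) depth=16
  - 24.0.0.0/6 clear@6
  + 11.32.160.0/20 (H2) depth=20
  + 0.0.0.0/0 (H4) depth=0

== LOOKUPS ==
["H5","H5","H3","H5","H4","H4","H4","H5","H3"]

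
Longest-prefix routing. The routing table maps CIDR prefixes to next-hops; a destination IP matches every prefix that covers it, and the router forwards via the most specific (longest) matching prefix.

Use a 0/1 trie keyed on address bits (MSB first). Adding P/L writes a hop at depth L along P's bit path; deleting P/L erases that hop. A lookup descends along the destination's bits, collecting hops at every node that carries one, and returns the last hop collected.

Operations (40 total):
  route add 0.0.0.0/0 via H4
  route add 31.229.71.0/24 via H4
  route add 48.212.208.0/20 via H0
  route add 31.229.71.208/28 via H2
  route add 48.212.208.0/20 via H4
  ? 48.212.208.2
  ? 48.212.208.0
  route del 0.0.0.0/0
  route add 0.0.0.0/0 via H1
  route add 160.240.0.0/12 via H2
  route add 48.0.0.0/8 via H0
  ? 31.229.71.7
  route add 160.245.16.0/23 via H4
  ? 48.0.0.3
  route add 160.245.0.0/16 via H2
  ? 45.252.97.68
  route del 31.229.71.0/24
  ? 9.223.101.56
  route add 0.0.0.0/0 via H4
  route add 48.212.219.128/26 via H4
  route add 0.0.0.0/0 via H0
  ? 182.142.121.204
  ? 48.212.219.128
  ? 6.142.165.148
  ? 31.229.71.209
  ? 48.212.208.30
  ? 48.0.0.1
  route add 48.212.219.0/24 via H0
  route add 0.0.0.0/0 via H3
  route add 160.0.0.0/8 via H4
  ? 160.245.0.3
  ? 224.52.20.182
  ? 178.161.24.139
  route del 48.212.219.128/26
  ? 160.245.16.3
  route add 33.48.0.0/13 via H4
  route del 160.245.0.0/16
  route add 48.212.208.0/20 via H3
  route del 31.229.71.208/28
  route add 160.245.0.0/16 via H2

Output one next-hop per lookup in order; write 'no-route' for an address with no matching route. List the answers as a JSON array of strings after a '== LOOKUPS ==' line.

Apply in order:
  add 0.0.0.0/0 -> H4 at depth 0
  add 31.229.71.0/24 -> H4 at depth 24
  add 48.212.208.0/20 -> H0 at depth 20
  add 31.229.71.208/28 -> H2 at depth 28
  add 48.212.208.0/20 -> H4 at depth 20
  lookup 48.212.208.2: bits 00110000110101001101 walk d0:H4→d1:-→d2:-→d3:-→d4:-→d5:-→d6:-→d7:-→d8:-→d9:-→d10:-→d11:-→d12:-→d13:-→d14:-→d15:-→d16:-→d17:-→d18:-→d19:-→d20:H4 -> H4
  lookup 48.212.208.0: bits 00110000110101001101 walk d0:H4→d1:-→d2:-→d3:-→d4:-→d5:-→d6:-→d7:-→d8:-→d9:-→d10:-→d11:-→d12:-→d13:-→d14:-→d15:-→d16:-→d17:-→d18:-→d19:-→d20:H4 -> H4
  - 0.0.0.0/0 clear@0
  add 0.0.0.0/0 -> H1 at depth 0
  add 160.240.0.0/12 -> H2 at depth 12
  add 48.0.0.0/8 -> H0 at depth 8
  lookup 31.229.71.7: bits 000111111110010101000111 walk d0:H1→d1:-→d2:-→d3:-→d4:-→d5:-→d6:-→d7:-→d8:-→d9:-→d10:-→d11:-→d12:-→d13:-→d14:-→d15:-→d16:-→d17:-→d18:-→d19:-→d20:-→d21:-→d22:-→d23:-→d24:H4 -> H4
  add 160.245.16.0/23 -> H4 at depth 23
  lookup 48.0.0.3: bits 00110000 walk d0:H1→d1:-→d2:-→d3:-→d4:-→d5:-→d6:-→d7:-→d8:H0 -> H0
  add 160.245.0.0/16 -> H2 at depth 16
  lookup 45.252.97.68: bits 001 walk d0:H1→d1:-→d2:-→d3:- -> H1
  - 31.229.71.0/24 clear@24
  lookup 9.223.101.56: bits 000 walk d0:H1→d1:-→d2:-→d3:- -> H1
  add 0.0.0.0/0 -> H4 at depth 0
  add 48.212.219.128/26 -> H4 at depth 26
  add 0.0.0.0/0 -> H0 at depth 0
  lookup 182.142.121.204: bits 101 walk d0:H0→d1:-→d2:-→d3:- -> H0
  lookup 48.212.219.128: bits 00110000110101001101101110 walk d0:H0→d1:-→d2:-→d3:-→d4:-→d5:-→d6:-→d7:-→d8:H0→d9:-→d10:-→d11:-→d12:-→d13:-→d14:-→d15:-→d16:-→d17:-→d18:-→d19:-→d20:H4→d21:-→d22:-→d23:-→d24:-→d25:-→d26:H4 -> H4
  lookup 6.142.165.148: bits 000 walk d0:H0→d1:-→d2:-→d3:- -> H0
  lookup 31.229.71.209: bits 0001111111100101010001111101 walk d0:H0→d1:-→d2:-→d3:-→d4:-→d5:-→d6:-→d7:-→d8:-→d9:-→d10:-→d11:-→d12:-→d13:-→d14:-→d15:-→d16:-→d17:-→d18:-→d19:-→d20:-→d21:-→d22:-→d23:-→d24:-→d25:-→d26:-→d27:-→d28:H2 -> H2
  lookup 48.212.208.30: bits 00110000110101001101 walk d0:H0→d1:-→d2:-→d3:-→d4:-→d5:-→d6:-→d7:-→d8:H0→d9:-→d10:-→d11:-→d12:-→d13:-→d14:-→d15:-→d16:-→d17:-→d18:-→d19:-→d20:H4 -> H4
  lookup 48.0.0.1: bits 00110000 walk d0:H0→d1:-→d2:-→d3:-→d4:-→d5:-→d6:-→d7:-→d8:H0 -> H0
  add 48.212.219.0/24 -> H0 at depth 24
  add 0.0.0.0/0 -> H3 at depth 0
  add 160.0.0.0/8 -> H4 at depth 8
  lookup 160.245.0.3: bits 1010000011110101000 walk d0:H3→d1:-→d2:-→d3:-→d4:-→d5:-→d6:-→d7:-→d8:H4→d9:-→d10:-→d11:-→d12:H2→d13:-→d14:-→d15:-→d16:H2→d17:-→d18:-→d19:- -> H2
  lookup 224.52.20.182: bits 1 walk d0:H3→d1:- -> H3
  lookup 178.161.24.139: bits 101 walk d0:H3→d1:-→d2:-→d3:- -> H3
  - 48.212.219.128/26 clear@26
  lookup 160.245.16.3: bits 10100000111101010001000 walk d0:H3→d1:-→d2:-→d3:-→d4:-→d5:-→d6:-→d7:-→d8:H4→d9:-→d10:-→d11:-→d12:H2→d13:-→d14:-→d15:-→d16:H2→d17:-→d18:-→d19:-→d20:-→d21:-→d22:-→d23:H4 -> H4
  add 33.48.0.0/13 -> H4 at depth 13
  - 160.245.0.0/16 clear@16
  add 48.212.208.0/20 -> H3 at depth 20
  - 31.229.71.208/28 clear@28
  add 160.245.0.0/16 -> H2 at depth 16

== LOOKUPS ==
["H4","H4","H4","H0","H1","H1","H0","H4","H0","H2","H4","H0","H2","H3","H3","H4"]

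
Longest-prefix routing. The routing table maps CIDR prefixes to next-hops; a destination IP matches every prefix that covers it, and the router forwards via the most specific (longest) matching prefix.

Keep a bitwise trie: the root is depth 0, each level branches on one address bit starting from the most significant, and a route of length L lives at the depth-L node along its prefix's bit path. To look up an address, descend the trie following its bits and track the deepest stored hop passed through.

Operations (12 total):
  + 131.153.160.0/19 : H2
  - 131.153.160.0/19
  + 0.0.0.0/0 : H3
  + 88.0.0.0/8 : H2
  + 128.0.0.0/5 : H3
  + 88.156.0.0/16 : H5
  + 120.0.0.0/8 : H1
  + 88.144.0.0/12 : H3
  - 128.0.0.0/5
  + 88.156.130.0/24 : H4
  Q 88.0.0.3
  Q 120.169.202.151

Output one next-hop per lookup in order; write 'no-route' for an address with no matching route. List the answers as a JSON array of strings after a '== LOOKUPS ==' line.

Trace:
  + 131.153.160.0/19 (H2) depth=19
  del 131.153.160.0/19 (clear depth 19)
  + 0.0.0.0/0 (H3) depth=0
  + 88.0.0.0/8 (H2) depth=8
  + 128.0.0.0/5 (H3) depth=5
  + 88.156.0.0/16 (H5) depth=16
  + 120.0.0.0/8 (H1) depth=8
  + 88.144.0.0/12 (H3) depth=12
  del 128.0.0.0/5 (clear depth 5)
  + 88.156.130.0/24 (H4) depth=24
  lookup 88.0.0.3: bits 01011000 walk d0:H3→d1:-→d2:-→d3:-→d4:-→d5:-→d6:-→d7:-→d8:H2 -> H2
  lookup 120.169.202.151: bits 01111000 walk d0:H3→d1:-→d2:-→d3:-→d4:-→d5:-→d6:-→d7:-→d8:H1 -> H1

== LOOKUPS ==
["H2","H1"]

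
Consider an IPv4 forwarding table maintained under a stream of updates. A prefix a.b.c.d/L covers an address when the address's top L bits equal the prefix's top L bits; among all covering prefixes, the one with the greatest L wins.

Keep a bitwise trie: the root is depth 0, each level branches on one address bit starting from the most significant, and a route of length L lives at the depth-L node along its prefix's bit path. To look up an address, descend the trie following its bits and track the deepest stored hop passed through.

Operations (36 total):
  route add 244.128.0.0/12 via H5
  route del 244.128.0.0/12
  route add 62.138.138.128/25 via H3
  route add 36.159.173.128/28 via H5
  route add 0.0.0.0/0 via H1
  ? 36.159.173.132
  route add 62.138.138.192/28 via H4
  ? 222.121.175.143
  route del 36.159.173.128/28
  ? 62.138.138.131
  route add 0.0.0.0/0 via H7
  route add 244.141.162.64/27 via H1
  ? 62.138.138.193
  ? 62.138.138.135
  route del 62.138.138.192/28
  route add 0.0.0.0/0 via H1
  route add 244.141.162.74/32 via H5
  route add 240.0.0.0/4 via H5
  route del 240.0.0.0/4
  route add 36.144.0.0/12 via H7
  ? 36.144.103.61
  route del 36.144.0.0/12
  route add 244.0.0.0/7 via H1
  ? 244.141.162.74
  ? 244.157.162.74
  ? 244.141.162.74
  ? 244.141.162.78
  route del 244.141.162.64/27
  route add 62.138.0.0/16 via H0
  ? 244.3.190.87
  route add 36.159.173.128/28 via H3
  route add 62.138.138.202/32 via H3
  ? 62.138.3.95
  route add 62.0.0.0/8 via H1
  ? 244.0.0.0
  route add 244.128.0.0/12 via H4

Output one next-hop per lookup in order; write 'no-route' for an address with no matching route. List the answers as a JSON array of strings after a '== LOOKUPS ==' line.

Trace:
  + 244.128.0.0/12 (H5) depth=12
  del 244.128.0.0/12 (clear depth 12)
  + 62.138.138.128/25 (H3) depth=25
  + 36.159.173.128/28 (H5) depth=28
  + 0.0.0.0/0 (H1) depth=0
  Q 36.159.173.132: descend 0010010010011111101011011000 ; hops seen [H1,H5] ; pick H5
  + 62.138.138.192/28 (H4) depth=28
  Q 222.121.175.143: descend 11 ; hops seen [H1] ; pick H1
  del 36.159.173.128/28 (clear depth 28)
  Q 62.138.138.131: descend 0011111010001010100010101 ; hops seen [H1,H3] ; pick H3
  + 0.0.0.0/0 (H7) depth=0
  + 244.141.162.64/27 (H1) depth=27
  Q 62.138.138.193: descend 0011111010001010100010101100 ; hops seen [H7,H3,H4] ; pick H4
  Q 62.138.138.135: descend 0011111010001010100010101 ; hops seen [H7,H3] ; pick H3
  del 62.138.138.192/28 (clear depth 28)
  + 0.0.0.0/0 (H1) depth=0
  + 244.141.162.74/32 (H5) depth=32
  + 240.0.0.0/4 (H5) depth=4
  del 240.0.0.0/4 (clear depth 4)
  + 36.144.0.0/12 (H7) depth=12
  Q 36.144.103.61: descend 001001001001 ; hops seen [H1,H7] ; pick H7
  del 36.144.0.0/12 (clear depth 12)
  + 244.0.0.0/7 (H1) depth=7
  Q 244.141.162.74: descend 11110100100011011010001001001010 ; hops seen [H1,H1,H1,H5] ; pick H5
  Q 244.157.162.74: descend 11110100100 ; hops seen [H1,H1] ; pick H1
  Q 244.141.162.74: descend 11110100100011011010001001001010 ; hops seen [H1,H1,H1,H5] ; pick H5
  Q 244.141.162.78: descend 11110100100011011010001001001 ; hops seen [H1,H1,H1] ; pick H1
  del 244.141.162.64/27 (clear depth 27)
  + 62.138.0.0/16 (H0) depth=16
  Q 244.3.190.87: descend 11110100 ; hops seen [H1,H1] ; pick H1
  + 36.159.173.128/28 (H3) depth=28
  + 62.138.138.202/32 (H3) depth=32
  Q 62.138.3.95: descend 0011111010001010 ; hops seen [H1,H0] ; pick H0
  + 62.0.0.0/8 (H1) depth=8
  Q 244.0.0.0: descend 11110100 ; hops seen [H1,H1] ; pick H1
  + 244.128.0.0/12 (H4) depth=12

== LOOKUPS ==
["H5","H1","H3","H4","H3","H7","H5","H1","H5","H1","H1","H0","H1"]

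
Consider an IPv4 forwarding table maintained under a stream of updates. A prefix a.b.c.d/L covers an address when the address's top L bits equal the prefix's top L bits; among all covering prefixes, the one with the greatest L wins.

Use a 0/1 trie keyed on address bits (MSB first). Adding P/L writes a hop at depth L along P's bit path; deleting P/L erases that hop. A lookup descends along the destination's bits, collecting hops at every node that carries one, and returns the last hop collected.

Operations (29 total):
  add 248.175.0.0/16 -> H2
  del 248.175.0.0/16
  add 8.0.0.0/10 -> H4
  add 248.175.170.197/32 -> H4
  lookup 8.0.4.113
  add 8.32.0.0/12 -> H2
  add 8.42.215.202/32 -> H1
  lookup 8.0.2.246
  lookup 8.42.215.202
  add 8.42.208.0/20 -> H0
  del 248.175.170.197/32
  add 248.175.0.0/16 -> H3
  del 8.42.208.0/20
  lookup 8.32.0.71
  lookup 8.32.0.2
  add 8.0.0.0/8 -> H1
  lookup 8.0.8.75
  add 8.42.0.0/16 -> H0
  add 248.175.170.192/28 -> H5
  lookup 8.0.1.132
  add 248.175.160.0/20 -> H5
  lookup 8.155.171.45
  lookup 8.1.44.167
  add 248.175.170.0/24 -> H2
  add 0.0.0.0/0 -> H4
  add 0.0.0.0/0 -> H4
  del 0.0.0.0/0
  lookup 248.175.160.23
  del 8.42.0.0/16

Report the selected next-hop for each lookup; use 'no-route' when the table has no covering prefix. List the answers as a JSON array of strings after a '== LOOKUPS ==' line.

Process each operation:
  add 248.175.0.0/16 -> H2 at depth 16
  del 248.175.0.0/16 (clear depth 16)
  add 8.0.0.0/10 -> H4 at depth 10
  add 248.175.170.197/32 -> H4 at depth 32
  lookup 8.0.4.113: bits 0000100000 walk d0:-→d1:-→d2:-→d3:-→d4:-→d5:-→d6:-→d7:-→d8:-→d9:-→d10:H4 -> H4
  add 8.32.0.0/12 -> H2 at depth 12
  add 8.42.215.202/32 -> H1 at depth 32
  lookup 8.0.2.246: bits 0000100000 walk d0:-→d1:-→d2:-→d3:-→d4:-→d5:-→d6:-→d7:-→d8:-→d9:-→d10:H4 -> H4
  lookup 8.42.215.202: bits 00001000001010101101011111001010 walk d0:-→d1:-→d2:-→d3:-→d4:-→d5:-→d6:-→d7:-→d8:-→d9:-→d10:H4→d11:-→d12:H2→d13:-→d14:-→d15:-→d16:-→d17:-→d18:-→d19:-→d20:-→d21:-→d22:-→d23:-→d24:-→d25:-→d26:-→d27:-→d28:-→d29:-→d30:-→d31:-→d32:H1 -> H1
  add 8.42.208.0/20 -> H0 at depth 20
  del 248.175.170.197/32 (clear depth 32)
  add 248.175.0.0/16 -> H3 at depth 16
  del 8.42.208.0/20 (clear depth 20)
  lookup 8.32.0.71: bits 000010000010 walk d0:-→d1:-→d2:-→d3:-→d4:-→d5:-→d6:-→d7:-→d8:-→d9:-→d10:H4→d11:-→d12:H2 -> H2
  lookup 8.32.0.2: bits 000010000010 walk d0:-→d1:-→d2:-→d3:-→d4:-→d5:-→d6:-→d7:-→d8:-→d9:-→d10:H4→d11:-→d12:H2 -> H2
  add 8.0.0.0/8 -> H1 at depth 8
  lookup 8.0.8.75: bits 0000100000 walk d0:-→d1:-→d2:-→d3:-→d4:-→d5:-→d6:-→d7:-→d8:H1→d9:-→d10:H4 -> H4
  add 8.42.0.0/16 -> H0 at depth 16
  add 248.175.170.192/28 -> H5 at depth 28
  lookup 8.0.1.132: bits 0000100000 walk d0:-→d1:-→d2:-→d3:-→d4:-→d5:-→d6:-→d7:-→d8:H1→d9:-→d10:H4 -> H4
  add 248.175.160.0/20 -> H5 at depth 20
  lookup 8.155.171.45: bits 00001000 walk d0:-→d1:-→d2:-→d3:-→d4:-→d5:-→d6:-→d7:-→d8:H1 -> H1
  lookup 8.1.44.167: bits 0000100000 walk d0:-→d1:-→d2:-→d3:-→d4:-→d5:-→d6:-→d7:-→d8:H1→d9:-→d10:H4 -> H4
  add 248.175.170.0/24 -> H2 at depth 24
  add 0.0.0.0/0 -> H4 at depth 0
  add 0.0.0.0/0 -> H4 at depth 0
  del 0.0.0.0/0 (clear depth 0)
  lookup 248.175.160.23: bits 11111000101011111010 walk d0:-→d1:-→d2:-→d3:-→d4:-→d5:-→d6:-→d7:-→d8:-→d9:-→d10:-→d11:-→d12:-→d13:-→d14:-→d15:-→d16:H3→d17:-→d18:-→d19:-→d20:H5 -> H5
  del 8.42.0.0/16 (clear depth 16)

== LOOKUPS ==
["H4","H4","H1","H2","H2","H4","H4","H1","H4","H5"]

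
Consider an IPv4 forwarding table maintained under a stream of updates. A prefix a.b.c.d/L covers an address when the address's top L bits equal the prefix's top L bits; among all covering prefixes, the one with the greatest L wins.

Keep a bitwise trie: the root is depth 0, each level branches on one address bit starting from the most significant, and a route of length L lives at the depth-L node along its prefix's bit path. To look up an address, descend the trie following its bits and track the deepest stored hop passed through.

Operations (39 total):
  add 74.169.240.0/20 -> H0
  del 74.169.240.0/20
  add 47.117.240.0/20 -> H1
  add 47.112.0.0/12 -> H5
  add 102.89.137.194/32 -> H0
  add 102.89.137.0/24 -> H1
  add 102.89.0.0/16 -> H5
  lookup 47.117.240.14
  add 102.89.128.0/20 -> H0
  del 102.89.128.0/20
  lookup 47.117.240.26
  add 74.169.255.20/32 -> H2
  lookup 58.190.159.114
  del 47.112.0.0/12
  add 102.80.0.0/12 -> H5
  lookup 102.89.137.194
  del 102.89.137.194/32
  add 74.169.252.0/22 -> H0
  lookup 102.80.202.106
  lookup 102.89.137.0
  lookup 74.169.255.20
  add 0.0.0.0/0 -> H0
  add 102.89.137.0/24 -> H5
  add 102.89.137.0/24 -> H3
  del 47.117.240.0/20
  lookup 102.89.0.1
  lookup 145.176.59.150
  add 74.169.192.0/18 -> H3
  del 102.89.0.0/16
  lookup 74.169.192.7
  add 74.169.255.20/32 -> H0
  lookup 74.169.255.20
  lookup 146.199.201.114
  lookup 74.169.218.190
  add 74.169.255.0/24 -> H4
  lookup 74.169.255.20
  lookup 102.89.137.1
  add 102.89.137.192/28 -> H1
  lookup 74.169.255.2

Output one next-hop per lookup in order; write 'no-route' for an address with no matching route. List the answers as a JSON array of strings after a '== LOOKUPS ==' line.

Process each operation:
  + 74.169.240.0/20 (H0) depth=20
  - 74.169.240.0/20 clear@20
  + 47.117.240.0/20 (H1) depth=20
  + 47.112.0.0/12 (H5) depth=12
  + 102.89.137.194/32 (H0) depth=32
  + 102.89.137.0/24 (H1) depth=24
  + 102.89.0.0/16 (H5) depth=16
  ? 47.117.240.14  path d0:-→d1:-→d2:-→d3:-→d4:-→d5:-→d6:-→d7:-→d8:-→d9:-→d10:-→d11:-→d12:H5→d13:-→d14:-→d15:-→d16:-→d17:-→d18:-→d19:-→d20:H1  best=H1
  + 102.89.128.0/20 (H0) depth=20
  - 102.89.128.0/20 clear@20
  ? 47.117.240.26  path d0:-→d1:-→d2:-→d3:-→d4:-→d5:-→d6:-→d7:-→d8:-→d9:-→d10:-→d11:-→d12:H5→d13:-→d14:-→d15:-→d16:-→d17:-→d18:-→d19:-→d20:H1  best=H1
  + 74.169.255.20/32 (H2) depth=32
  ? 58.190.159.114  path d0:-→d1:-→d2:-→d3:-  best=no-route
  - 47.112.0.0/12 clear@12
  + 102.80.0.0/12 (H5) depth=12
  ? 102.89.137.194  path d0:-→d1:-→d2:-→d3:-→d4:-→d5:-→d6:-→d7:-→d8:-→d9:-→d10:-→d11:-→d12:H5→d13:-→d14:-→d15:-→d16:H5→d17:-→d18:-→d19:-→d20:-→d21:-→d22:-→d23:-→d24:H1→d25:-→d26:-→d27:-→d28:-→d29:-→d30:-→d31:-→d32:H0  best=H0
  - 102.89.137.194/32 clear@32
  + 74.169.252.0/22 (H0) depth=22
  ? 102.80.202.106  path d0:-→d1:-→d2:-→d3:-→d4:-→d5:-→d6:-→d7:-→d8:-→d9:-→d10:-→d11:-→d12:H5  best=H5
  ? 102.89.137.0  path d0:-→d1:-→d2:-→d3:-→d4:-→d5:-→d6:-→d7:-→d8:-→d9:-→d10:-→d11:-→d12:H5→d13:-→d14:-→d15:-→d16:H5→d17:-→d18:-→d19:-→d20:-→d21:-→d22:-→d23:-→d24:H1  best=H1
  ? 74.169.255.20  path d0:-→d1:-→d2:-→d3:-→d4:-→d5:-→d6:-→d7:-→d8:-→d9:-→d10:-→d11:-→d12:-→d13:-→d14:-→d15:-→d16:-→d17:-→d18:-→d19:-→d20:-→d21:-→d22:H0→d23:-→d24:-→d25:-→d26:-→d27:-→d28:-→d29:-→d30:-→d31:-→d32:H2  best=H2
  + 0.0.0.0/0 (H0) depth=0
  + 102.89.137.0/24 (H5) depth=24
  + 102.89.137.0/24 (H3) depth=24
  - 47.117.240.0/20 clear@20
  ? 102.89.0.1  path d0:H0→d1:-→d2:-→d3:-→d4:-→d5:-→d6:-→d7:-→d8:-→d9:-→d10:-→d11:-→d12:H5→d13:-→d14:-→d15:-→d16:H5  best=H5
  ? 145.176.59.150  path d0:H0  best=H0
  + 74.169.192.0/18 (H3) depth=18
  - 102.89.0.0/16 clear@16
  ? 74.169.192.7  path d0:H0→d1:-→d2:-→d3:-→d4:-→d5:-→d6:-→d7:-→d8:-→d9:-→d10:-→d11:-→d12:-→d13:-→d14:-→d15:-→d16:-→d17:-→d18:H3  best=H3
  + 74.169.255.20/32 (H0) depth=32
  ? 74.169.255.20  path d0:H0→d1:-→d2:-→d3:-→d4:-→d5:-→d6:-→d7:-→d8:-→d9:-→d10:-→d11:-→d12:-→d13:-→d14:-→d15:-→d16:-→d17:-→d18:H3→d19:-→d20:-→d21:-→d22:H0→d23:-→d24:-→d25:-→d26:-→d27:-→d28:-→d29:-→d30:-→d31:-→d32:H0  best=H0
  ? 146.199.201.114  path d0:H0  best=H0
  ? 74.169.218.190  path d0:H0→d1:-→d2:-→d3:-→d4:-→d5:-→d6:-→d7:-→d8:-→d9:-→d10:-→d11:-→d12:-→d13:-→d14:-→d15:-→d16:-→d17:-→d18:H3  best=H3
  + 74.169.255.0/24 (H4) depth=24
  ? 74.169.255.20  path d0:H0→d1:-→d2:-→d3:-→d4:-→d5:-→d6:-→d7:-→d8:-→d9:-→d10:-→d11:-→d12:-→d13:-→d14:-→d15:-→d16:-→d17:-→d18:H3→d19:-→d20:-→d21:-→d22:H0→d23:-→d24:H4→d25:-→d26:-→d27:-→d28:-→d29:-→d30:-→d31:-→d32:H0  best=H0
  ? 102.89.137.1  path d0:H0→d1:-→d2:-→d3:-→d4:-→d5:-→d6:-→d7:-→d8:-→d9:-→d10:-→d11:-→d12:H5→d13:-→d14:-→d15:-→d16:-→d17:-→d18:-→d19:-→d20:-→d21:-→d22:-→d23:-→d24:H3  best=H3
  + 102.89.137.192/28 (H1) depth=28
  ? 74.169.255.2  path d0:H0→d1:-→d2:-→d3:-→d4:-→d5:-→d6:-→d7:-→d8:-→d9:-→d10:-→d11:-→d12:-→d13:-→d14:-→d15:-→d16:-→d17:-→d18:H3→d19:-→d20:-→d21:-→d22:H0→d23:-→d24:H4→d25:-→d26:-→d27:-  best=H4

== LOOKUPS ==
["H1","H1","no-route","H0","H5","H1","H2","H5","H0","H3","H0","H0","H3","H0","H3","H4"]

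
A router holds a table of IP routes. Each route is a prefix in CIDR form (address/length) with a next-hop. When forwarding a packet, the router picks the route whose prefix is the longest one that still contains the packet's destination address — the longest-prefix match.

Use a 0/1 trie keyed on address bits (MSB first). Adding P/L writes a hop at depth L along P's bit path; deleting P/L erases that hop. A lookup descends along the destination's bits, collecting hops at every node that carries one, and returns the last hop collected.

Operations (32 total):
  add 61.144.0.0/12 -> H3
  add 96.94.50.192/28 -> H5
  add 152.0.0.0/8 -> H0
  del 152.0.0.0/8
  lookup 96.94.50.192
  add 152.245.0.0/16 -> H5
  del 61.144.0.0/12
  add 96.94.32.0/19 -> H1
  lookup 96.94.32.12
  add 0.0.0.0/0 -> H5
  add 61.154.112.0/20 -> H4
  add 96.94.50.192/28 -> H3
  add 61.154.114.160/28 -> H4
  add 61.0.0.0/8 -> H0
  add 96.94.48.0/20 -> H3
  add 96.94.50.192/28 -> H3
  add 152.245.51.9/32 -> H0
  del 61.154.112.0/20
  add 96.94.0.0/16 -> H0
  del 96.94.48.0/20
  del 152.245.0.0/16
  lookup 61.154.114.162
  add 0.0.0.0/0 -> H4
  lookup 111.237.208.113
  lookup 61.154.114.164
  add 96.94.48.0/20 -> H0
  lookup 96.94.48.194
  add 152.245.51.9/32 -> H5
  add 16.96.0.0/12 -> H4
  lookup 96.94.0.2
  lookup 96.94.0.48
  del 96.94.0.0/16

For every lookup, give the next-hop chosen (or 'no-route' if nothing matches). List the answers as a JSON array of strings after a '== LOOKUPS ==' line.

Apply in order:
  + 61.144.0.0/12 (H3) depth=12
  + 96.94.50.192/28 (H5) depth=28
  + 152.0.0.0/8 (H0) depth=8
  del 152.0.0.0/8 (clear depth 8)
  ? 96.94.50.192  path d0:-→d1:-→d2:-→d3:-→d4:-→d5:-→d6:-→d7:-→d8:-→d9:-→d10:-→d11:-→d12:-→d13:-→d14:-→d15:-→d16:-→d17:-→d18:-→d19:-→d20:-→d21:-→d22:-→d23:-→d24:-→d25:-→d26:-→d27:-→d28:H5  best=H5
  + 152.245.0.0/16 (H5) depth=16
  del 61.144.0.0/12 (clear depth 12)
  + 96.94.32.0/19 (H1) depth=19
  ? 96.94.32.12  path d0:-→d1:-→d2:-→d3:-→d4:-→d5:-→d6:-→d7:-→d8:-→d9:-→d10:-→d11:-→d12:-→d13:-→d14:-→d15:-→d16:-→d17:-→d18:-→d19:H1  best=H1
  + 0.0.0.0/0 (H5) depth=0
  + 61.154.112.0/20 (H4) depth=20
  + 96.94.50.192/28 (H3) depth=28
  + 61.154.114.160/28 (H4) depth=28
  + 61.0.0.0/8 (H0) depth=8
  + 96.94.48.0/20 (H3) depth=20
  + 96.94.50.192/28 (H3) depth=28
  + 152.245.51.9/32 (H0) depth=32
  del 61.154.112.0/20 (clear depth 20)
  + 96.94.0.0/16 (H0) depth=16
  del 96.94.48.0/20 (clear depth 20)
  del 152.245.0.0/16 (clear depth 16)
  ? 61.154.114.162  path d0:H5→d1:-→d2:-→d3:-→d4:-→d5:-→d6:-→d7:-→d8:H0→d9:-→d10:-→d11:-→d12:-→d13:-→d14:-→d15:-→d16:-→d17:-→d18:-→d19:-→d20:-→d21:-→d22:-→d23:-→d24:-→d25:-→d26:-→d27:-→d28:H4  best=H4
  + 0.0.0.0/0 (H4) depth=0
  ? 111.237.208.113  path d0:H4→d1:-→d2:-→d3:-→d4:-  best=H4
  ? 61.154.114.164  path d0:H4→d1:-→d2:-→d3:-→d4:-→d5:-→d6:-→d7:-→d8:H0→d9:-→d10:-→d11:-→d12:-→d13:-→d14:-→d15:-→d16:-→d17:-→d18:-→d19:-→d20:-→d21:-→d22:-→d23:-→d24:-→d25:-→d26:-→d27:-→d28:H4  best=H4
  + 96.94.48.0/20 (H0) depth=20
  ? 96.94.48.194  path d0:H4→d1:-→d2:-→d3:-→d4:-→d5:-→d6:-→d7:-→d8:-→d9:-→d10:-→d11:-→d12:-→d13:-→d14:-→d15:-→d16:H0→d17:-→d18:-→d19:H1→d20:H0→d21:-→d22:-  best=H0
  + 152.245.51.9/32 (H5) depth=32
  + 16.96.0.0/12 (H4) depth=12
  ? 96.94.0.2  path d0:H4→d1:-→d2:-→d3:-→d4:-→d5:-→d6:-→d7:-→d8:-→d9:-→d10:-→d11:-→d12:-→d13:-→d14:-→d15:-→d16:H0→d17:-→d18:-  best=H0
  ? 96.94.0.48  path d0:H4→d1:-→d2:-→d3:-→d4:-→d5:-→d6:-→d7:-→d8:-→d9:-→d10:-→d11:-→d12:-→d13:-→d14:-→d15:-→d16:H0→d17:-→d18:-  best=H0
  del 96.94.0.0/16 (clear depth 16)

== LOOKUPS ==
["H5","H1","H4","H4","H4","H0","H0","H0"]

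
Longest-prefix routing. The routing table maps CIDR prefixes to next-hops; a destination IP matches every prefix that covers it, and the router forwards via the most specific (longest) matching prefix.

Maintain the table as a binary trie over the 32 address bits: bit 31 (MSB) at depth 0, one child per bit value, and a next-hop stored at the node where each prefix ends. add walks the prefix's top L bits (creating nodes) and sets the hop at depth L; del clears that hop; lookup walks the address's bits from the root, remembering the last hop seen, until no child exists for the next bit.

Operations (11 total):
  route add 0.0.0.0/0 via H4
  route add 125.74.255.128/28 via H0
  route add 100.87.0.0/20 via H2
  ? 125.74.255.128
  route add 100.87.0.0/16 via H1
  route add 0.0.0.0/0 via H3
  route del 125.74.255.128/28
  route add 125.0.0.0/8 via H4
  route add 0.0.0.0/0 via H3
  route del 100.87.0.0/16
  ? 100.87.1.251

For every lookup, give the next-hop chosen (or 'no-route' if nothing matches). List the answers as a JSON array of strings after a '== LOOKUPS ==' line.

Process each operation:
  add 0.0.0.0/0 -> H4 at depth 0
  add 125.74.255.128/28 -> H0 at depth 28
  add 100.87.0.0/20 -> H2 at depth 20
  lookup 125.74.255.128: bits 0111110101001010111111111000 walk d0:H4→d1:-→d2:-→d3:-→d4:-→d5:-→d6:-→d7:-→d8:-→d9:-→d10:-→d11:-→d12:-→d13:-→d14:-→d15:-→d16:-→d17:-→d18:-→d19:-→d20:-→d21:-→d22:-→d23:-→d24:-→d25:-→d26:-→d27:-→d28:H0 -> H0
  add 100.87.0.0/16 -> H1 at depth 16
  add 0.0.0.0/0 -> H3 at depth 0
  del 125.74.255.128/28 (clear depth 28)
  add 125.0.0.0/8 -> H4 at depth 8
  add 0.0.0.0/0 -> H3 at depth 0
  del 100.87.0.0/16 (clear depth 16)
  lookup 100.87.1.251: bits 01100100010101110000 walk d0:H3→d1:-→d2:-→d3:-→d4:-→d5:-→d6:-→d7:-→d8:-→d9:-→d10:-→d11:-→d12:-→d13:-→d14:-→d15:-→d16:-→d17:-→d18:-→d19:-→d20:H2 -> H2

== LOOKUPS ==
["H0","H2"]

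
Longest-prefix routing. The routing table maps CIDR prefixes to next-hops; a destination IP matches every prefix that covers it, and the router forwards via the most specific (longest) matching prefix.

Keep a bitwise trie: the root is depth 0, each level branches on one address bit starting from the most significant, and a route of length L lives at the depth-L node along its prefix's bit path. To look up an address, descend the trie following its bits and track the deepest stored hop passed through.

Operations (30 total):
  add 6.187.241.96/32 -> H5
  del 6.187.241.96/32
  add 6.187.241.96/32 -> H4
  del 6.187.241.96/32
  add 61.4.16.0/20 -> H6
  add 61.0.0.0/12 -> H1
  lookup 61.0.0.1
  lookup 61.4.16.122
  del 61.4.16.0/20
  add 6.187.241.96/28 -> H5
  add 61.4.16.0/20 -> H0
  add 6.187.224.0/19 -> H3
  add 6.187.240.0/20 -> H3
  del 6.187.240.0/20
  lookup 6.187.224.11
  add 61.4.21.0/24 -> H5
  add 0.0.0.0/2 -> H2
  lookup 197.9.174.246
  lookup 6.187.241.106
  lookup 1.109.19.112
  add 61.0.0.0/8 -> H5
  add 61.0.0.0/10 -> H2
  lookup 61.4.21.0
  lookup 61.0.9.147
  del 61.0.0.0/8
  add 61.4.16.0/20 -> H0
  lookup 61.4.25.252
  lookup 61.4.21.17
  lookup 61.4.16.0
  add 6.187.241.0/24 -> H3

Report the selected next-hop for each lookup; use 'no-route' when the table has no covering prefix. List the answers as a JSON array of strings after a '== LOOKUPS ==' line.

Trace:
  add 6.187.241.96/32 -> H5 at depth 32
  - 6.187.241.96/32 clear@32
  add 6.187.241.96/32 -> H4 at depth 32
  - 6.187.241.96/32 clear@32
  add 61.4.16.0/20 -> H6 at depth 20
  add 61.0.0.0/12 -> H1 at depth 12
  ? 61.0.0.1  path d0:-→d1:-→d2:-→d3:-→d4:-→d5:-→d6:-→d7:-→d8:-→d9:-→d10:-→d11:-→d12:H1→d13:-  best=H1
  ? 61.4.16.122  path d0:-→d1:-→d2:-→d3:-→d4:-→d5:-→d6:-→d7:-→d8:-→d9:-→d10:-→d11:-→d12:H1→d13:-→d14:-→d15:-→d16:-→d17:-→d18:-→d19:-→d20:H6  best=H6
  - 61.4.16.0/20 clear@20
  add 6.187.241.96/28 -> H5 at depth 28
  add 61.4.16.0/20 -> H0 at depth 20
  add 6.187.224.0/19 -> H3 at depth 19
  add 6.187.240.0/20 -> H3 at depth 20
  - 6.187.240.0/20 clear@20
  ? 6.187.224.11  path d0:-→d1:-→d2:-→d3:-→d4:-→d5:-→d6:-→d7:-→d8:-→d9:-→d10:-→d11:-→d12:-→d13:-→d14:-→d15:-→d16:-→d17:-→d18:-→d19:H3  best=H3
  add 61.4.21.0/24 -> H5 at depth 24
  add 0.0.0.0/2 -> H2 at depth 2
  ? 197.9.174.246  path d0:-  best=no-route
  ? 6.187.241.106  path d0:-→d1:-→d2:H2→d3:-→d4:-→d5:-→d6:-→d7:-→d8:-→d9:-→d10:-→d11:-→d12:-→d13:-→d14:-→d15:-→d16:-→d17:-→d18:-→d19:H3→d20:-→d21:-→d22:-→d23:-→d24:-→d25:-→d26:-→d27:-→d28:H5  best=H5
  ? 1.109.19.112  path d0:-→d1:-→d2:H2→d3:-→d4:-→d5:-  best=H2
  add 61.0.0.0/8 -> H5 at depth 8
  add 61.0.0.0/10 -> H2 at depth 10
  ? 61.4.21.0  path d0:-→d1:-→d2:H2→d3:-→d4:-→d5:-→d6:-→d7:-→d8:H5→d9:-→d10:H2→d11:-→d12:H1→d13:-→d14:-→d15:-→d16:-→d17:-→d18:-→d19:-→d20:H0→d21:-→d22:-→d23:-→d24:H5  best=H5
  ? 61.0.9.147  path d0:-→d1:-→d2:H2→d3:-→d4:-→d5:-→d6:-→d7:-→d8:H5→d9:-→d10:H2→d11:-→d12:H1→d13:-  best=H1
  - 61.0.0.0/8 clear@8
  add 61.4.16.0/20 -> H0 at depth 20
  ? 61.4.25.252  path d0:-→d1:-→d2:H2→d3:-→d4:-→d5:-→d6:-→d7:-→d8:-→d9:-→d10:H2→d11:-→d12:H1→d13:-→d14:-→d15:-→d16:-→d17:-→d18:-→d19:-→d20:H0  best=H0
  ? 61.4.21.17  path d0:-→d1:-→d2:H2→d3:-→d4:-→d5:-→d6:-→d7:-→d8:-→d9:-→d10:H2→d11:-→d12:H1→d13:-→d14:-→d15:-→d16:-→d17:-→d18:-→d19:-→d20:H0→d21:-→d22:-→d23:-→d24:H5  best=H5
  ? 61.4.16.0  path d0:-→d1:-→d2:H2→d3:-→d4:-→d5:-→d6:-→d7:-→d8:-→d9:-→d10:H2→d11:-→d12:H1→d13:-→d14:-→d15:-→d16:-→d17:-→d18:-→d19:-→d20:H0→d21:-  best=H0
  add 6.187.241.0/24 -> H3 at depth 24

== LOOKUPS ==
["H1","H6","H3","no-route","H5","H2","H5","H1","H0","H5","H0"]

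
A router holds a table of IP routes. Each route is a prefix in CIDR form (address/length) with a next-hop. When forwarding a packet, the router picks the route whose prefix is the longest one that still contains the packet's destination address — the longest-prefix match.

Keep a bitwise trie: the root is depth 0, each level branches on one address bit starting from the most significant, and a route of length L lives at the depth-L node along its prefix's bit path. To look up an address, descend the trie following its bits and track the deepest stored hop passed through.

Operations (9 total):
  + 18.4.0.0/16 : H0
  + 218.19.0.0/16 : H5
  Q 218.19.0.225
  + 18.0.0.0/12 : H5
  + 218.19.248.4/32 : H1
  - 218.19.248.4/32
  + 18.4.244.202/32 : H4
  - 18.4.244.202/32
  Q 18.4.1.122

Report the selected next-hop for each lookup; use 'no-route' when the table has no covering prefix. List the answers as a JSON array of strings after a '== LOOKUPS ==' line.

Trace:
  + 18.4.0.0/16 (H0) depth=16
  + 218.19.0.0/16 (H5) depth=16
  Q 218.19.0.225: descend 1101101000010011 ; hops seen [H5] ; pick H5
  + 18.0.0.0/12 (H5) depth=12
  + 218.19.248.4/32 (H1) depth=32
  - 218.19.248.4/32 clear@32
  + 18.4.244.202/32 (H4) depth=32
  - 18.4.244.202/32 clear@32
  Q 18.4.1.122: descend 0001001000000100 ; hops seen [H5,H0] ; pick H0

== LOOKUPS ==
["H5","H0"]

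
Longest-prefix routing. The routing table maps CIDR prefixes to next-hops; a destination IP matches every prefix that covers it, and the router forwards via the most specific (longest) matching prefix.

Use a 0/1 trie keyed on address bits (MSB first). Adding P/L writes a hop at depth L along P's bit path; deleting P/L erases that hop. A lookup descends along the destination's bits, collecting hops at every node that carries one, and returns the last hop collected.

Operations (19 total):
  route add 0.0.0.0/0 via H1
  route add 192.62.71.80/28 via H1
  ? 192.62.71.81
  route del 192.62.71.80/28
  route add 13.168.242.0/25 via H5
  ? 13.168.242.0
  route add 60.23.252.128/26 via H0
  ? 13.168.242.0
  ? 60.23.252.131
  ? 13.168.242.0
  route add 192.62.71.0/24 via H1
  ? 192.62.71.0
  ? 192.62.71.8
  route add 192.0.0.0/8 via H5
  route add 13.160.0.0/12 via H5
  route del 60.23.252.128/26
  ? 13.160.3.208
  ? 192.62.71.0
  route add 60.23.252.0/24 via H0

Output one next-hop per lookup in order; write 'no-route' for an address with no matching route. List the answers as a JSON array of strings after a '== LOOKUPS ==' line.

Process each operation:
  + 0.0.0.0/0 (H1) depth=0
  + 192.62.71.80/28 (H1) depth=28
  ? 192.62.71.81  path d0:H1→d1:-→d2:-→d3:-→d4:-→d5:-→d6:-→d7:-→d8:-→d9:-→d10:-→d11:-→d12:-→d13:-→d14:-→d15:-→d16:-→d17:-→d18:-→d19:-→d20:-→d21:-→d22:-→d23:-→d24:-→d25:-→d26:-→d27:-→d28:H1  best=H1
  - 192.62.71.80/28 clear@28
  + 13.168.242.0/25 (H5) depth=25
  ? 13.168.242.0  path d0:H1→d1:-→d2:-→d3:-→d4:-→d5:-→d6:-→d7:-→d8:-→d9:-→d10:-→d11:-→d12:-→d13:-→d14:-→d15:-→d16:-→d17:-→d18:-→d19:-→d20:-→d21:-→d22:-→d23:-→d24:-→d25:H5  best=H5
  + 60.23.252.128/26 (H0) depth=26
  ? 13.168.242.0  path d0:H1→d1:-→d2:-→d3:-→d4:-→d5:-→d6:-→d7:-→d8:-→d9:-→d10:-→d11:-→d12:-→d13:-→d14:-→d15:-→d16:-→d17:-→d18:-→d19:-→d20:-→d21:-→d22:-→d23:-→d24:-→d25:H5  best=H5
  ? 60.23.252.131  path d0:H1→d1:-→d2:-→d3:-→d4:-→d5:-→d6:-→d7:-→d8:-→d9:-→d10:-→d11:-→d12:-→d13:-→d14:-→d15:-→d16:-→d17:-→d18:-→d19:-→d20:-→d21:-→d22:-→d23:-→d24:-→d25:-→d26:H0  best=H0
  ? 13.168.242.0  path d0:H1→d1:-→d2:-→d3:-→d4:-→d5:-→d6:-→d7:-→d8:-→d9:-→d10:-→d11:-→d12:-→d13:-→d14:-→d15:-→d16:-→d17:-→d18:-→d19:-→d20:-→d21:-→d22:-→d23:-→d24:-→d25:H5  best=H5
  + 192.62.71.0/24 (H1) depth=24
  ? 192.62.71.0  path d0:H1→d1:-→d2:-→d3:-→d4:-→d5:-→d6:-→d7:-→d8:-→d9:-→d10:-→d11:-→d12:-→d13:-→d14:-→d15:-→d16:-→d17:-→d18:-→d19:-→d20:-→d21:-→d22:-→d23:-→d24:H1→d25:-  best=H1
  ? 192.62.71.8  path d0:H1→d1:-→d2:-→d3:-→d4:-→d5:-→d6:-→d7:-→d8:-→d9:-→d10:-→d11:-→d12:-→d13:-→d14:-→d15:-→d16:-→d17:-→d18:-→d19:-→d20:-→d21:-→d22:-→d23:-→d24:H1→d25:-  best=H1
  + 192.0.0.0/8 (H5) depth=8
  + 13.160.0.0/12 (H5) depth=12
  - 60.23.252.128/26 clear@26
  ? 13.160.3.208  path d0:H1→d1:-→d2:-→d3:-→d4:-→d5:-→d6:-→d7:-→d8:-→d9:-→d10:-→d11:-→d12:H5  best=H5
  ? 192.62.71.0  path d0:H1→d1:-→d2:-→d3:-→d4:-→d5:-→d6:-→d7:-→d8:H5→d9:-→d10:-→d11:-→d12:-→d13:-→d14:-→d15:-→d16:-→d17:-→d18:-→d19:-→d20:-→d21:-→d22:-→d23:-→d24:H1→d25:-  best=H1
  + 60.23.252.0/24 (H0) depth=24

== LOOKUPS ==
["H1","H5","H5","H0","H5","H1","H1","H5","H1"]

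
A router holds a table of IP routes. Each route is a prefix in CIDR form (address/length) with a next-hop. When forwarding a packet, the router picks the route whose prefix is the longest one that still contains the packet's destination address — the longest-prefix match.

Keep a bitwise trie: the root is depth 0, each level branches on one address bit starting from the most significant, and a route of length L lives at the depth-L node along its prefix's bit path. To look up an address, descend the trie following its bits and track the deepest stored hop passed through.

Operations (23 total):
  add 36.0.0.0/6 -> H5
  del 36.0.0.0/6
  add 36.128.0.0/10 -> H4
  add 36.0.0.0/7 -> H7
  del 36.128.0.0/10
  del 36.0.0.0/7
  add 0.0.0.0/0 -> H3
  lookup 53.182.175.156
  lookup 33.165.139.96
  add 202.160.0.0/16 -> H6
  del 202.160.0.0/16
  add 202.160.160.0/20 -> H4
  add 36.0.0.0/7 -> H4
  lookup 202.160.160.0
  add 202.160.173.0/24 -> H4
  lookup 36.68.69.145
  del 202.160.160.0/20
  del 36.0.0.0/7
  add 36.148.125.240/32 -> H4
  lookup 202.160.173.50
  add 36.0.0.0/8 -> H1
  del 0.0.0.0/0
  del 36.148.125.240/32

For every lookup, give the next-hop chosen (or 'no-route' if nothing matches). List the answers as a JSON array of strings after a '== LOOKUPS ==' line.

Trace:
  add 36.0.0.0/6 -> H5 at depth 6
  del 36.0.0.0/6 (clear depth 6)
  add 36.128.0.0/10 -> H4 at depth 10
  add 36.0.0.0/7 -> H7 at depth 7
  del 36.128.0.0/10 (clear depth 10)
  del 36.0.0.0/7 (clear depth 7)
  add 0.0.0.0/0 -> H3 at depth 0
  lookup 53.182.175.156: bits 001 walk d0:H3→d1:-→d2:-→d3:- -> H3
  lookup 33.165.139.96: bits 00100 walk d0:H3→d1:-→d2:-→d3:-→d4:-→d5:- -> H3
  add 202.160.0.0/16 -> H6 at depth 16
  del 202.160.0.0/16 (clear depth 16)
  add 202.160.160.0/20 -> H4 at depth 20
  add 36.0.0.0/7 -> H4 at depth 7
  lookup 202.160.160.0: bits 11001010101000001010 walk d0:H3→d1:-→d2:-→d3:-→d4:-→d5:-→d6:-→d7:-→d8:-→d9:-→d10:-→d11:-→d12:-→d13:-→d14:-→d15:-→d16:-→d17:-→d18:-→d19:-→d20:H4 -> H4
  add 202.160.173.0/24 -> H4 at depth 24
  lookup 36.68.69.145: bits 00100100 walk d0:H3→d1:-→d2:-→d3:-→d4:-→d5:-→d6:-→d7:H4→d8:- -> H4
  del 202.160.160.0/20 (clear depth 20)
  del 36.0.0.0/7 (clear depth 7)
  add 36.148.125.240/32 -> H4 at depth 32
  lookup 202.160.173.50: bits 110010101010000010101101 walk d0:H3→d1:-→d2:-→d3:-→d4:-→d5:-→d6:-→d7:-→d8:-→d9:-→d10:-→d11:-→d12:-→d13:-→d14:-→d15:-→d16:-→d17:-→d18:-→d19:-→d20:-→d21:-→d22:-→d23:-→d24:H4 -> H4
  add 36.0.0.0/8 -> H1 at depth 8
  del 0.0.0.0/0 (clear depth 0)
  del 36.148.125.240/32 (clear depth 32)

== LOOKUPS ==
["H3","H3","H4","H4","H4"]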